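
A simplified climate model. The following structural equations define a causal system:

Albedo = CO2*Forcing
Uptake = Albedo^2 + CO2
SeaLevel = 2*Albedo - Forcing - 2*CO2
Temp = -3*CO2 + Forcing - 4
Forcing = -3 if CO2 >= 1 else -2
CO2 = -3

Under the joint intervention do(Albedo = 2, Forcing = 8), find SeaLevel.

2

The joint intervention fixes Albedo = 2, Forcing = 8, removing each variable's own equation.
SeaLevel = 2*Albedo - Forcing - 2*CO2  [with Albedo=2, Forcing=8, CO2=-3]  = 2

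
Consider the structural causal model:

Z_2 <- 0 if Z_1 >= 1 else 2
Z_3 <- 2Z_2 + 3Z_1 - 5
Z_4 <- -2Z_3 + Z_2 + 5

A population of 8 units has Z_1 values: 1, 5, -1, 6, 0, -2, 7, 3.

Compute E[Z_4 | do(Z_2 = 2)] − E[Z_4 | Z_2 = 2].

Under do(Z_2=2), Z_2's equation is replaced by Z_2=2 for every unit. Per-unit Z_4: 3, -21, 15, -27, 9, 21, -33, -9. Mean = -5.25.
Observing Z_2=2 restricts to units where Z_2's equation naturally yields 2: Z_1 ∈ {-1, 0, -2}. In that subpopulation Z_4 = 15, 9, 21, mean 15.
Difference = -5.25 − 15 = -20.25.

-20.25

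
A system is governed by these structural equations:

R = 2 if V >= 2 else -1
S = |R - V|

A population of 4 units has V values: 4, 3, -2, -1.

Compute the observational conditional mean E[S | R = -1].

Conditioning on R=-1 selects the 2 unit(s) with V ∈ {-2, -1}. Their S values: 1, 0. Mean = 0.5.

0.5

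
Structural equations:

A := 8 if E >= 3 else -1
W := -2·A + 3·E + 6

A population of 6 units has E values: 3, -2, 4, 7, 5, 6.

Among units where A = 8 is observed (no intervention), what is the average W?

Observing A=8 restricts to units where A's equation naturally yields 8: E ∈ {3, 4, 7, 5, 6}. In that subpopulation W = -1, 2, 11, 5, 8, mean 5.

5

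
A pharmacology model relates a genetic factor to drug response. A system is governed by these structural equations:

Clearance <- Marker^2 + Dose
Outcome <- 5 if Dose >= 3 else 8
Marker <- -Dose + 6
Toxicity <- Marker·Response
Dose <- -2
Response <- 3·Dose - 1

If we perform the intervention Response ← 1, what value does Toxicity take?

8

The intervention breaks the incoming arrows to Response: Response <- 3·Dose - 1 no longer applies, and Response = 1.
Marker = -Dose + 6  [with Dose=-2]  = 8
Toxicity = Marker·Response  [with Marker=8, Response=1]  = 8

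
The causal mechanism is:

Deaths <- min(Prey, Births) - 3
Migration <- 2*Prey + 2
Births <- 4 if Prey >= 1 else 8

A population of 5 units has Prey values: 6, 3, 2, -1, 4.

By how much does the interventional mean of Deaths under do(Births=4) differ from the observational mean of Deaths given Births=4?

-0.85

Every unit gets Births=4 under the intervention. Deaths values become 1, 0, -1, -4, 1; E[Deaths|do(Births=4)] = -0.6.
Observing Births=4 restricts to units where Births's equation naturally yields 4: Prey ∈ {6, 3, 2, 4}. In that subpopulation Deaths = 1, 0, -1, 1, mean 0.25.
Difference = -0.6 − 0.25 = -0.85.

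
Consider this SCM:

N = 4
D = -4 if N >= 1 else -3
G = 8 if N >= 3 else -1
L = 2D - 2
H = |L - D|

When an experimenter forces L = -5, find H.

Intervening sets L = -5 and removes its equation (L = 2D - 2).
D = -4 if N >= 1 else -3  [with N=4]  = -4
H = |L - D|  [with L=-5, D=-4]  = 1

1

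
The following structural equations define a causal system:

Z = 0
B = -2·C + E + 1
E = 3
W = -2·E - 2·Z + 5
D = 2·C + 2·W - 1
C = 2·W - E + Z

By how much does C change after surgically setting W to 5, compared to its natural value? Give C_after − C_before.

The intervention breaks the incoming arrows to W: W = -2·E - 2·Z + 5 no longer applies, and W = 5.
C = 2·W - E + Z  [with W=5, E=3, Z=0]  = 7
Without intervention: W = -2·E - 2·Z + 5  [with E=3, Z=0]  = -1; C = 2·W - E + Z  [with W=-1, E=3, Z=0]  = -5.
Change = 7 − (-5) = 12.

12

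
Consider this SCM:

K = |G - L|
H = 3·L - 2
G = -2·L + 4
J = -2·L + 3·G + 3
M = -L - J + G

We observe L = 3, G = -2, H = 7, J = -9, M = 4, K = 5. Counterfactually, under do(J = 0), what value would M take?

-5

Intervening sets J = 0 and removes its equation (J = -2·L + 3·G + 3).
G = -2·L + 4  [with L=3]  = -2
M = -L - J + G  [with L=3, J=0, G=-2]  = -5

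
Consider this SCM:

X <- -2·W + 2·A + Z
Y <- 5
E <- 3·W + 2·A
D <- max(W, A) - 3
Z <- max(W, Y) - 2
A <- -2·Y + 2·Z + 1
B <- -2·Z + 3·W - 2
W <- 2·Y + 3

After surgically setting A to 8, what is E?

55

Intervening sets A = 8 and removes its equation (A <- -2·Y + 2·Z + 1).
W = 2·Y + 3  [with Y=5]  = 13
E = 3·W + 2·A  [with W=13, A=8]  = 55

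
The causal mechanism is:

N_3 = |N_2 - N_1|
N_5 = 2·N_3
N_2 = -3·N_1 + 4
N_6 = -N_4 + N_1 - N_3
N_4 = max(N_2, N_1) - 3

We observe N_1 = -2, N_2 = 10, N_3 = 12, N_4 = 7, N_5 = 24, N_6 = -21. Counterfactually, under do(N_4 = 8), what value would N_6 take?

-22

Under do(N_4=8), the mechanism N_4 = max(N_2, N_1) - 3 is discarded; N_4 is fixed at 8.
N_2 = -3·N_1 + 4  [with N_1=-2]  = 10
N_3 = |N_2 - N_1|  [with N_2=10, N_1=-2]  = 12
N_6 = -N_4 + N_1 - N_3  [with N_4=8, N_1=-2, N_3=12]  = -22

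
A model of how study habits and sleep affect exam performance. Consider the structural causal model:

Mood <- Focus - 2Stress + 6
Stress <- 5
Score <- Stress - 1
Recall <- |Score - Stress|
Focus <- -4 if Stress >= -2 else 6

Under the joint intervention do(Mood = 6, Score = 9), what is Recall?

4

The joint intervention fixes Mood = 6, Score = 9, removing each variable's own equation.
Recall = |Score - Stress|  [with Score=9, Stress=5]  = 4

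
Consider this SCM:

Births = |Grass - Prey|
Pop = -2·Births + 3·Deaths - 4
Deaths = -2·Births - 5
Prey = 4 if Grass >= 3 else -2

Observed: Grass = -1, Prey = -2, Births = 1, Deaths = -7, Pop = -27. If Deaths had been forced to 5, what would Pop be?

Intervening sets Deaths = 5 and removes its equation (Deaths = -2·Births - 5).
Prey = 4 if Grass >= 3 else -2  [with Grass=-1]  = -2
Births = |Grass - Prey|  [with Grass=-1, Prey=-2]  = 1
Pop = -2·Births + 3·Deaths - 4  [with Births=1, Deaths=5]  = 9

9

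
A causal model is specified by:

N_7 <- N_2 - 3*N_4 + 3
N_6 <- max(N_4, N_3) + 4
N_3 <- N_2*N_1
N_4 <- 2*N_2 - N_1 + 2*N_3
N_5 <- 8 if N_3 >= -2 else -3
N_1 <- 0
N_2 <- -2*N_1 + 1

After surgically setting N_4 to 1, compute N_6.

5

Under do(N_4=1), the mechanism N_4 <- 2*N_2 - N_1 + 2*N_3 is discarded; N_4 is fixed at 1.
N_2 = -2*N_1 + 1  [with N_1=0]  = 1
N_3 = N_2*N_1  [with N_2=1, N_1=0]  = 0
N_6 = max(N_4, N_3) + 4  [with N_4=1, N_3=0]  = 5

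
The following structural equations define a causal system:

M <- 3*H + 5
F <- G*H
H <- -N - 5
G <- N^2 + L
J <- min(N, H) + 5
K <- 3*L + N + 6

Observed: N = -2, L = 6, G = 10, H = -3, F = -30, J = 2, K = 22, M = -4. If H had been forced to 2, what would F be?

Intervening sets H = 2 and removes its equation (H <- -N - 5).
G = N^2 + L  [with N=-2, L=6]  = 10
F = G*H  [with G=10, H=2]  = 20

20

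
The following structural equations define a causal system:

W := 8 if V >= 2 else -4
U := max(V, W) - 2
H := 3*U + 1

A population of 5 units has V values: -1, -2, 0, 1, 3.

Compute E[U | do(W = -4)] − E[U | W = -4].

0.7

do(W=-4) breaks W's dependence on V. With W=-4 fixed, U across the units is -3, -4, -2, -1, 1, mean -1.8.
Conditioning on W=-4 selects the 4 unit(s) with V ∈ {-1, -2, 0, 1}. Their U values: -3, -4, -2, -1. Mean = -2.5.
Difference = -1.8 − (-2.5) = 0.7.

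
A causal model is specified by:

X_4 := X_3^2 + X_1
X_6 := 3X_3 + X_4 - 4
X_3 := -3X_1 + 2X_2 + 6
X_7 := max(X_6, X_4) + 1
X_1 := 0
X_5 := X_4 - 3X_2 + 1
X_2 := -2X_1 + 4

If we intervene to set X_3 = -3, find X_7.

The intervention breaks the incoming arrows to X_3: X_3 := -3X_1 + 2X_2 + 6 no longer applies, and X_3 = -3.
X_4 = X_3^2 + X_1  [with X_3=-3, X_1=0]  = 9
X_6 = 3X_3 + X_4 - 4  [with X_3=-3, X_4=9]  = -4
X_7 = max(X_6, X_4) + 1  [with X_6=-4, X_4=9]  = 10

10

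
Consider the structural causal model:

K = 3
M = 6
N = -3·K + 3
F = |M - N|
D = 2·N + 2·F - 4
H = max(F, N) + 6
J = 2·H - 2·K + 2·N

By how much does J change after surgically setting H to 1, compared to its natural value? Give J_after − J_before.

-34

Intervening sets H = 1 and removes its equation (H = max(F, N) + 6).
N = -3·K + 3  [with K=3]  = -6
J = 2·H - 2·K + 2·N  [with H=1, K=3, N=-6]  = -16
Without intervention: N = -3·K + 3  [with K=3]  = -6; F = |M - N|  [with M=6, N=-6]  = 12; H = max(F, N) + 6  [with F=12, N=-6]  = 18; J = 2·H - 2·K + 2·N  [with H=18, K=3, N=-6]  = 18.
Change = -16 − 18 = -34.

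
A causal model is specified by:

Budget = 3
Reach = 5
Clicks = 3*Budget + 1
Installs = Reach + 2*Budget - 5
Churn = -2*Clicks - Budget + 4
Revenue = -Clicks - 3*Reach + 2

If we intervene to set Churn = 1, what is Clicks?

do(Churn=1) replaces the equation Churn = -2*Clicks - Budget + 4 with the constant Churn = 1.
Clicks is not downstream of the intervention, so its value is determined by the original equations.
Clicks = 3*Budget + 1  [with Budget=3]  = 10

10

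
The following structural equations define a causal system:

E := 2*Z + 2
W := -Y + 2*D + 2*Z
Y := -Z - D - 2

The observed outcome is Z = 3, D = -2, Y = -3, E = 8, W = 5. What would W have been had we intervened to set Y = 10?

-8

do(Y=10) replaces the equation Y := -Z - D - 2 with the constant Y = 10.
W = -Y + 2*D + 2*Z  [with Y=10, D=-2, Z=3]  = -8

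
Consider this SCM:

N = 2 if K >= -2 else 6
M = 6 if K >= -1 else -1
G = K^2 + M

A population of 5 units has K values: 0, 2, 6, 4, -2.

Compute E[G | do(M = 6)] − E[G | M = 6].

do(M=6) breaks M's dependence on K. With M=6 fixed, G across the units is 6, 10, 42, 22, 10, mean 18.
Observing M=6 restricts to units where M's equation naturally yields 6: K ∈ {0, 2, 6, 4}. In that subpopulation G = 6, 10, 42, 22, mean 20.
Difference = 18 − 20 = -2.

-2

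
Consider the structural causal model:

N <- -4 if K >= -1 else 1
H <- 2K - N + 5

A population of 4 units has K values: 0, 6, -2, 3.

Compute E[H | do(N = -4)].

do(N=-4) breaks N's dependence on K. With N=-4 fixed, H across the units is 9, 21, 5, 15, mean 12.5.

12.5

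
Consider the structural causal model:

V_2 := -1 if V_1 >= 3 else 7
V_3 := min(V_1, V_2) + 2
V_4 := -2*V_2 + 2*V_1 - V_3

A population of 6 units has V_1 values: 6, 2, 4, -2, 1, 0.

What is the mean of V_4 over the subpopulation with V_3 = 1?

Conditioning on V_3=1 selects the 2 unit(s) with V_1 ∈ {6, 4}. Their V_4 values: 13, 9. Mean = 11.

11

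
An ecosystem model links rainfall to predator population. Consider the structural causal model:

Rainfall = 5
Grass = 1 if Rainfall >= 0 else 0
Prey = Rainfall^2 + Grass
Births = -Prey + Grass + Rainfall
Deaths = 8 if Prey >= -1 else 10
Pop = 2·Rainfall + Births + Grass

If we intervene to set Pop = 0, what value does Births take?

do(Pop=0) replaces the equation Pop = 2·Rainfall + Births + Grass with the constant Pop = 0.
No directed path runs from Pop to Births, so Births keeps its natural value.
Grass = 1 if Rainfall >= 0 else 0  [with Rainfall=5]  = 1
Prey = Rainfall^2 + Grass  [with Rainfall=5, Grass=1]  = 26
Births = -Prey + Grass + Rainfall  [with Prey=26, Grass=1, Rainfall=5]  = -20

-20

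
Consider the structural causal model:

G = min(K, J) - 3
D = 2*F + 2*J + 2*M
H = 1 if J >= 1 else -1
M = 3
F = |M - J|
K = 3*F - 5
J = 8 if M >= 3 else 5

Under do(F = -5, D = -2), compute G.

Under do(F = -5, D = -2), each intervened variable's structural equation is replaced by its fixed value.
J = 8 if M >= 3 else 5  [with M=3]  = 8
K = 3*F - 5  [with F=-5]  = -20
G = min(K, J) - 3  [with K=-20, J=8]  = -23

-23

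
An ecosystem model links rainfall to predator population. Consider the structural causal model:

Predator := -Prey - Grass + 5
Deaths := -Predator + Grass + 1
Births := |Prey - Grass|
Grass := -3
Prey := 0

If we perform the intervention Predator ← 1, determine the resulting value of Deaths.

-3

do(Predator=1) replaces the equation Predator := -Prey - Grass + 5 with the constant Predator = 1.
Deaths = -Predator + Grass + 1  [with Predator=1, Grass=-3]  = -3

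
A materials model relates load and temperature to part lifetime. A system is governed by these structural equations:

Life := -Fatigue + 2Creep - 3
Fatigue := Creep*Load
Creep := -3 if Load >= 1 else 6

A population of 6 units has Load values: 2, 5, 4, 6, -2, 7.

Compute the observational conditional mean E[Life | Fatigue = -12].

Observing Fatigue=-12 restricts to units where Fatigue's equation naturally yields -12: Load ∈ {4, -2}. In that subpopulation Life = 3, 21, mean 12.

12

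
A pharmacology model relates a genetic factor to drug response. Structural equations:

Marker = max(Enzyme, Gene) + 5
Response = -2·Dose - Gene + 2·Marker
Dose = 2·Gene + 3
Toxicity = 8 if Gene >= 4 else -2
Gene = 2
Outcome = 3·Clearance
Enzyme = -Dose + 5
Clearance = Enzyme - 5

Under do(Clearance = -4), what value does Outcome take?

do(Clearance=-4) replaces the equation Clearance = Enzyme - 5 with the constant Clearance = -4.
Outcome = 3·Clearance  [with Clearance=-4]  = -12

-12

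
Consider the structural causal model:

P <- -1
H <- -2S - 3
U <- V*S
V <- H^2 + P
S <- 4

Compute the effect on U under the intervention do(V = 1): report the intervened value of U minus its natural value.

-476

Intervening sets V = 1 and removes its equation (V <- H^2 + P).
U = V*S  [with V=1, S=4]  = 4
Without intervention: H = -2S - 3  [with S=4]  = -11; V = H^2 + P  [with H=-11, P=-1]  = 120; U = V*S  [with V=120, S=4]  = 480.
Change = 4 − 480 = -476.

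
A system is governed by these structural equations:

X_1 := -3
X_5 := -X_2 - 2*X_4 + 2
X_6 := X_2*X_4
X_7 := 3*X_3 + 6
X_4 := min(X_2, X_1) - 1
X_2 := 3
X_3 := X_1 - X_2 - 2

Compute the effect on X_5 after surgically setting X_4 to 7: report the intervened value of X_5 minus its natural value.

Intervening sets X_4 = 7 and removes its equation (X_4 := min(X_2, X_1) - 1).
X_5 = -X_2 - 2*X_4 + 2  [with X_2=3, X_4=7]  = -15
Without intervention: X_4 = min(X_2, X_1) - 1  [with X_2=3, X_1=-3]  = -4; X_5 = -X_2 - 2*X_4 + 2  [with X_2=3, X_4=-4]  = 7.
Change = -15 − 7 = -22.

-22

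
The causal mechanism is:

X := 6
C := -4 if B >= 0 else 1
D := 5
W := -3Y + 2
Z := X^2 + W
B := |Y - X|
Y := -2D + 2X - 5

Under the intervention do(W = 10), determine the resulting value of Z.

46

The intervention breaks the incoming arrows to W: W := -3Y + 2 no longer applies, and W = 10.
Z = X^2 + W  [with X=6, W=10]  = 46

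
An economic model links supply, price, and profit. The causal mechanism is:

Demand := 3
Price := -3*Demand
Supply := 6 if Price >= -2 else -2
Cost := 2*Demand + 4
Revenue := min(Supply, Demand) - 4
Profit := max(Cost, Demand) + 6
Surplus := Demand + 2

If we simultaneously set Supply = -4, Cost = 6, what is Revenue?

Setting Supply = -4, Cost = 6 by intervention discards those variables' equations.
Revenue = min(Supply, Demand) - 4  [with Supply=-4, Demand=3]  = -8

-8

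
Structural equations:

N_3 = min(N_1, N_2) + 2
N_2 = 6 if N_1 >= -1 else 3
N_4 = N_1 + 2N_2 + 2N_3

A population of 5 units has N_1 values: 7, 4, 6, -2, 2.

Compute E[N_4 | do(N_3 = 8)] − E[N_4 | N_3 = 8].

do(N_3=8) breaks N_3's dependence on N_1. With N_3=8 fixed, N_4 across the units is 35, 32, 34, 20, 30, mean 30.2.
Conditioning on N_3=8 selects the 2 unit(s) with N_1 ∈ {7, 6}. Their N_4 values: 35, 34. Mean = 34.5.
Difference = 30.2 − 34.5 = -4.3.

-4.3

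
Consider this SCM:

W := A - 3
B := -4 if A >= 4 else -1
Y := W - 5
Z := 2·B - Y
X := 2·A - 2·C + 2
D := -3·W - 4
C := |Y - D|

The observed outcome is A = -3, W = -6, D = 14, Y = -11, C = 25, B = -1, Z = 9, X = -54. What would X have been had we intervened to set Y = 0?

do(Y=0) replaces the equation Y := W - 5 with the constant Y = 0.
W = A - 3  [with A=-3]  = -6
D = -3·W - 4  [with W=-6]  = 14
C = |Y - D|  [with Y=0, D=14]  = 14
X = 2·A - 2·C + 2  [with A=-3, C=14]  = -32

-32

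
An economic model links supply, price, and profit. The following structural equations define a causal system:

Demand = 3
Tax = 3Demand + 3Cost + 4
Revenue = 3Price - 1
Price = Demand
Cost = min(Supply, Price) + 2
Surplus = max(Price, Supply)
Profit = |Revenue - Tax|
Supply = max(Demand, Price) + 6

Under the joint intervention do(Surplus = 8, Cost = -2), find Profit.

1

Under do(Surplus = 8, Cost = -2), each intervened variable's structural equation is replaced by its fixed value.
Price = Demand  [with Demand=3]  = 3
Revenue = 3Price - 1  [with Price=3]  = 8
Tax = 3Demand + 3Cost + 4  [with Demand=3, Cost=-2]  = 7
Profit = |Revenue - Tax|  [with Revenue=8, Tax=7]  = 1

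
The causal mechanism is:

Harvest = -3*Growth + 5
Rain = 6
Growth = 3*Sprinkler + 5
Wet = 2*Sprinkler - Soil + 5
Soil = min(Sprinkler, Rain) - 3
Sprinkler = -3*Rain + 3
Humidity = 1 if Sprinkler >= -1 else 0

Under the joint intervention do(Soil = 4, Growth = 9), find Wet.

-29

The joint intervention fixes Soil = 4, Growth = 9, removing each variable's own equation.
Sprinkler = -3*Rain + 3  [with Rain=6]  = -15
Wet = 2*Sprinkler - Soil + 5  [with Sprinkler=-15, Soil=4]  = -29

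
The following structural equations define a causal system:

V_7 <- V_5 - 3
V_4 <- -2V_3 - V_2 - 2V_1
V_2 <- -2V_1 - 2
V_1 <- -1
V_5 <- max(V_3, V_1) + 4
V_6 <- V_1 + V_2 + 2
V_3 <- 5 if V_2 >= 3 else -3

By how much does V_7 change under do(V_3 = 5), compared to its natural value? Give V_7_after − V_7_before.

The intervention breaks the incoming arrows to V_3: V_3 <- 5 if V_2 >= 3 else -3 no longer applies, and V_3 = 5.
V_5 = max(V_3, V_1) + 4  [with V_3=5, V_1=-1]  = 9
V_7 = V_5 - 3  [with V_5=9]  = 6
Without intervention: V_2 = -2V_1 - 2  [with V_1=-1]  = 0; V_3 = 5 if V_2 >= 3 else -3  [with V_2=0]  = -3; V_5 = max(V_3, V_1) + 4  [with V_3=-3, V_1=-1]  = 3; V_7 = V_5 - 3  [with V_5=3]  = 0.
Change = 6 − 0 = 6.

6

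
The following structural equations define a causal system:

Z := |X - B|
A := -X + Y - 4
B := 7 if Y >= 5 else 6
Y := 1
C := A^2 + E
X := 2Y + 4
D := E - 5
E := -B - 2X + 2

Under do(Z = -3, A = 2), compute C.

Under do(Z = -3, A = 2), each intervened variable's structural equation is replaced by its fixed value.
X = 2Y + 4  [with Y=1]  = 6
B = 7 if Y >= 5 else 6  [with Y=1]  = 6
E = -B - 2X + 2  [with B=6, X=6]  = -16
C = A^2 + E  [with A=2, E=-16]  = -12

-12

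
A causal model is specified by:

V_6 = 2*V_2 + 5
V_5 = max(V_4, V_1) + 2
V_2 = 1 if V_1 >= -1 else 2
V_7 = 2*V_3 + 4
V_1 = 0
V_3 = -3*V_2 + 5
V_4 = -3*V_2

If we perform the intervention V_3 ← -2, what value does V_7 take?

0

The intervention breaks the incoming arrows to V_3: V_3 = -3*V_2 + 5 no longer applies, and V_3 = -2.
V_7 = 2*V_3 + 4  [with V_3=-2]  = 0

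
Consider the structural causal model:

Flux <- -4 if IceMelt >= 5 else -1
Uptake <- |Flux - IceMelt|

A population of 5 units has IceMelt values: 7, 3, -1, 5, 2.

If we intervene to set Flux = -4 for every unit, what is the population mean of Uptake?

Every unit gets Flux=-4 under the intervention. Uptake values become 11, 7, 3, 9, 6; E[Uptake|do(Flux=-4)] = 7.2.

7.2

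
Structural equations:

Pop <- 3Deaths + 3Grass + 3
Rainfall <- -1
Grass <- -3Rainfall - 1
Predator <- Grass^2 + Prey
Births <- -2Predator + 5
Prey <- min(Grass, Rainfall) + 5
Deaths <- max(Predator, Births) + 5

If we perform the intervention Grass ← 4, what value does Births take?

-35

do(Grass=4) replaces the equation Grass <- -3Rainfall - 1 with the constant Grass = 4.
Prey = min(Grass, Rainfall) + 5  [with Grass=4, Rainfall=-1]  = 4
Predator = Grass^2 + Prey  [with Grass=4, Prey=4]  = 20
Births = -2Predator + 5  [with Predator=20]  = -35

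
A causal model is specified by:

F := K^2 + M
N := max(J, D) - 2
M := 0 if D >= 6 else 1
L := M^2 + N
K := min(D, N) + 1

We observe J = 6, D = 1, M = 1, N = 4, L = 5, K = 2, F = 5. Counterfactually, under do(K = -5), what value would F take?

26

Intervening sets K = -5 and removes its equation (K := min(D, N) + 1).
M = 0 if D >= 6 else 1  [with D=1]  = 1
F = K^2 + M  [with K=-5, M=1]  = 26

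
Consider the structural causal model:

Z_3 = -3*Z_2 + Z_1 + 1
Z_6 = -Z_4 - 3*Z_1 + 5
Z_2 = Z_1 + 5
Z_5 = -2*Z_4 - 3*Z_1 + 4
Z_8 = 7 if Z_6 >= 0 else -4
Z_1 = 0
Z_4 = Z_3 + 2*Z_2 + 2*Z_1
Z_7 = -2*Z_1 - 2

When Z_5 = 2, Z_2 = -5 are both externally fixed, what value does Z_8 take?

Under do(Z_5 = 2, Z_2 = -5), each intervened variable's structural equation is replaced by its fixed value.
Z_3 = -3*Z_2 + Z_1 + 1  [with Z_2=-5, Z_1=0]  = 16
Z_4 = Z_3 + 2*Z_2 + 2*Z_1  [with Z_3=16, Z_2=-5, Z_1=0]  = 6
Z_6 = -Z_4 - 3*Z_1 + 5  [with Z_4=6, Z_1=0]  = -1
Z_8 = 7 if Z_6 >= 0 else -4  [with Z_6=-1]  = -4

-4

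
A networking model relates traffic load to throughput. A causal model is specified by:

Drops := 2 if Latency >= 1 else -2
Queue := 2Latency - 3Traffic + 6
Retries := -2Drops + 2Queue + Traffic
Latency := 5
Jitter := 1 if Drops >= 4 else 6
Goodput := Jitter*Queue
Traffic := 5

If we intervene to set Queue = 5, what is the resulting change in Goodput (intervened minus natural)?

24

The intervention breaks the incoming arrows to Queue: Queue := 2Latency - 3Traffic + 6 no longer applies, and Queue = 5.
Drops = 2 if Latency >= 1 else -2  [with Latency=5]  = 2
Jitter = 1 if Drops >= 4 else 6  [with Drops=2]  = 6
Goodput = Jitter*Queue  [with Jitter=6, Queue=5]  = 30
Without intervention: Queue = 2Latency - 3Traffic + 6  [with Latency=5, Traffic=5]  = 1; Drops = 2 if Latency >= 1 else -2  [with Latency=5]  = 2; Jitter = 1 if Drops >= 4 else 6  [with Drops=2]  = 6; Goodput = Jitter*Queue  [with Jitter=6, Queue=1]  = 6.
Change = 30 − 6 = 24.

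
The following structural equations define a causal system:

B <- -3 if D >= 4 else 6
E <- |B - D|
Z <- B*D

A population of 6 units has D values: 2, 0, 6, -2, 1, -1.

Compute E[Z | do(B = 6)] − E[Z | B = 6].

6

The intervention sets B=6 in all 6 units regardless of D. Recomputing Z per unit gives 12, 0, 36, -12, 6, -6; average 6.
Conditioning on B=6 selects the 5 unit(s) with D ∈ {2, 0, -2, 1, -1}. Their Z values: 12, 0, -12, 6, -6. Mean = 0.
Difference = 6 − 0 = 6.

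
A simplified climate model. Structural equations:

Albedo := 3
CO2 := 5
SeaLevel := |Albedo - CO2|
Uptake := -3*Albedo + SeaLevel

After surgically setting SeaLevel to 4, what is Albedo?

3

Under do(SeaLevel=4), the mechanism SeaLevel := |Albedo - CO2| is discarded; SeaLevel is fixed at 4.
Since Albedo is not a descendant of the intervened variable, it is unaffected.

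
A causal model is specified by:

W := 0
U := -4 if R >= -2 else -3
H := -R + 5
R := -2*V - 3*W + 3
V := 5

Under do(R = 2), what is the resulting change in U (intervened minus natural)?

-1

do(R=2) replaces the equation R := -2*V - 3*W + 3 with the constant R = 2.
U = -4 if R >= -2 else -3  [with R=2]  = -4
Without intervention: R = -2*V - 3*W + 3  [with V=5, W=0]  = -7; U = -4 if R >= -2 else -3  [with R=-7]  = -3.
Change = -4 − (-3) = -1.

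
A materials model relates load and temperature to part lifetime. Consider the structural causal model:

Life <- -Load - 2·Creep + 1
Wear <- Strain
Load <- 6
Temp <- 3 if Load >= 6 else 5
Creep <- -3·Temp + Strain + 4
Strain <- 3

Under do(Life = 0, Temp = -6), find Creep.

Under do(Life = 0, Temp = -6), each intervened variable's structural equation is replaced by its fixed value.
Creep = -3·Temp + Strain + 4  [with Temp=-6, Strain=3]  = 25

25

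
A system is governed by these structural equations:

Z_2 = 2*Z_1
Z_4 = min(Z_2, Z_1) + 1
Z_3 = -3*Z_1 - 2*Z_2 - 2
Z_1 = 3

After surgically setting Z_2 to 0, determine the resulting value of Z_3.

The intervention breaks the incoming arrows to Z_2: Z_2 = 2*Z_1 no longer applies, and Z_2 = 0.
Z_3 = -3*Z_1 - 2*Z_2 - 2  [with Z_1=3, Z_2=0]  = -11

-11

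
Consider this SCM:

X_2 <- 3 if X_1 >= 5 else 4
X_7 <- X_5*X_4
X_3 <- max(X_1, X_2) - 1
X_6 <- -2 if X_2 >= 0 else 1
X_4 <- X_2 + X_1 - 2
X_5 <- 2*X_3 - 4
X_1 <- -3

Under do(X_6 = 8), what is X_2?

4

do(X_6=8) replaces the equation X_6 <- -2 if X_2 >= 0 else 1 with the constant X_6 = 8.
X_2 is not downstream of the intervention, so its value is determined by the original equations.
X_2 = 3 if X_1 >= 5 else 4  [with X_1=-3]  = 4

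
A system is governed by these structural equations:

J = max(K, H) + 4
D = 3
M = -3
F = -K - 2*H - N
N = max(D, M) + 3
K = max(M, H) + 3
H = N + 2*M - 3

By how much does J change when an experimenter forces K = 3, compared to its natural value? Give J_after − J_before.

The intervention breaks the incoming arrows to K: K = max(M, H) + 3 no longer applies, and K = 3.
N = max(D, M) + 3  [with D=3, M=-3]  = 6
H = N + 2*M - 3  [with N=6, M=-3]  = -3
J = max(K, H) + 4  [with K=3, H=-3]  = 7
Without intervention: N = max(D, M) + 3  [with D=3, M=-3]  = 6; H = N + 2*M - 3  [with N=6, M=-3]  = -3; K = max(M, H) + 3  [with M=-3, H=-3]  = 0; J = max(K, H) + 4  [with K=0, H=-3]  = 4.
Change = 7 − 4 = 3.

3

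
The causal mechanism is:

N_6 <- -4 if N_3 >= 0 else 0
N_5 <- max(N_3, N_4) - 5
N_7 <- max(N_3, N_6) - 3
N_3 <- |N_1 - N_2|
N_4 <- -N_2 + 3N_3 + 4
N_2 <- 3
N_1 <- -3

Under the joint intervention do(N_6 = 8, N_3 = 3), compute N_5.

Under do(N_6 = 8, N_3 = 3), each intervened variable's structural equation is replaced by its fixed value.
N_4 = -N_2 + 3N_3 + 4  [with N_2=3, N_3=3]  = 10
N_5 = max(N_3, N_4) - 5  [with N_3=3, N_4=10]  = 5

5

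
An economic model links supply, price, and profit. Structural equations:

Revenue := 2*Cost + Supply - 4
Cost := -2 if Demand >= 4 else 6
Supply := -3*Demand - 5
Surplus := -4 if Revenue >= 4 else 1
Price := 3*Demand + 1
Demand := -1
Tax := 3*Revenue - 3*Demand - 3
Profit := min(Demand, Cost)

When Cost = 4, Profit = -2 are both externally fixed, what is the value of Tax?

The joint intervention fixes Cost = 4, Profit = -2, removing each variable's own equation.
Supply = -3*Demand - 5  [with Demand=-1]  = -2
Revenue = 2*Cost + Supply - 4  [with Cost=4, Supply=-2]  = 2
Tax = 3*Revenue - 3*Demand - 3  [with Revenue=2, Demand=-1]  = 6

6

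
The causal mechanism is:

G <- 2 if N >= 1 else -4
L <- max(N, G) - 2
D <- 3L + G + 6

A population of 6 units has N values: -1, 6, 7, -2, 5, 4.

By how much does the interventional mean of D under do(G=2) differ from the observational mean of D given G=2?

-3.5

Every unit gets G=2 under the intervention. D values become 8, 20, 23, 8, 17, 14; E[D|do(G=2)] = 15.
Observing G=2 restricts to units where G's equation naturally yields 2: N ∈ {6, 7, 5, 4}. In that subpopulation D = 20, 23, 17, 14, mean 18.5.
Difference = 15 − 18.5 = -3.5.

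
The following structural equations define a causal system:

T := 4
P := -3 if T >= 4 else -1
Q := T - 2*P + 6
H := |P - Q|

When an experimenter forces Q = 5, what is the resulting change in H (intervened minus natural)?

-11

The intervention breaks the incoming arrows to Q: Q := T - 2*P + 6 no longer applies, and Q = 5.
P = -3 if T >= 4 else -1  [with T=4]  = -3
H = |P - Q|  [with P=-3, Q=5]  = 8
Without intervention: P = -3 if T >= 4 else -1  [with T=4]  = -3; Q = T - 2*P + 6  [with T=4, P=-3]  = 16; H = |P - Q|  [with P=-3, Q=16]  = 19.
Change = 8 − 19 = -11.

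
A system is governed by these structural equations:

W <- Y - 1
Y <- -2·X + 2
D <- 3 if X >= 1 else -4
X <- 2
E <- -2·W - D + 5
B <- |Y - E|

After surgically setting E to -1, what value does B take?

1

The intervention breaks the incoming arrows to E: E <- -2·W - D + 5 no longer applies, and E = -1.
Y = -2·X + 2  [with X=2]  = -2
B = |Y - E|  [with Y=-2, E=-1]  = 1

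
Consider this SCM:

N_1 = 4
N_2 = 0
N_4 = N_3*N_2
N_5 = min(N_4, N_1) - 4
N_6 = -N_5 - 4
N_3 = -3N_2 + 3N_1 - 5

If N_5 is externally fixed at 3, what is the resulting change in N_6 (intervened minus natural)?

The intervention breaks the incoming arrows to N_5: N_5 = min(N_4, N_1) - 4 no longer applies, and N_5 = 3.
N_6 = -N_5 - 4  [with N_5=3]  = -7
Without intervention: N_3 = -3N_2 + 3N_1 - 5  [with N_2=0, N_1=4]  = 7; N_4 = N_3*N_2  [with N_3=7, N_2=0]  = 0; N_5 = min(N_4, N_1) - 4  [with N_4=0, N_1=4]  = -4; N_6 = -N_5 - 4  [with N_5=-4]  = 0.
Change = -7 − 0 = -7.

-7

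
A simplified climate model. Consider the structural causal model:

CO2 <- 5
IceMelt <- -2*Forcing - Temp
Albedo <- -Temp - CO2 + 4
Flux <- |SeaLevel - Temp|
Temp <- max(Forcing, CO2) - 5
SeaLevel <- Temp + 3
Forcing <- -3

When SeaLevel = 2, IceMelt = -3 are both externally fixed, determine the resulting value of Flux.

Under do(SeaLevel = 2, IceMelt = -3), each intervened variable's structural equation is replaced by its fixed value.
Temp = max(Forcing, CO2) - 5  [with Forcing=-3, CO2=5]  = 0
Flux = |SeaLevel - Temp|  [with SeaLevel=2, Temp=0]  = 2

2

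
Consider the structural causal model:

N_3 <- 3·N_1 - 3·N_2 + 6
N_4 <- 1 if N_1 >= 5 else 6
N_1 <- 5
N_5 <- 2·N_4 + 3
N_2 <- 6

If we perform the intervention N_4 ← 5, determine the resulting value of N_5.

13

Intervening sets N_4 = 5 and removes its equation (N_4 <- 1 if N_1 >= 5 else 6).
N_5 = 2·N_4 + 3  [with N_4=5]  = 13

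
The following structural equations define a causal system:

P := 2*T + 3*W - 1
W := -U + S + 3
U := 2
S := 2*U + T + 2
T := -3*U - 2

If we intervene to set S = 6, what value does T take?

Under do(S=6), the mechanism S := 2*U + T + 2 is discarded; S is fixed at 6.
Since T is not a descendant of the intervened variable, it is unaffected.
T = -3*U - 2  [with U=2]  = -8

-8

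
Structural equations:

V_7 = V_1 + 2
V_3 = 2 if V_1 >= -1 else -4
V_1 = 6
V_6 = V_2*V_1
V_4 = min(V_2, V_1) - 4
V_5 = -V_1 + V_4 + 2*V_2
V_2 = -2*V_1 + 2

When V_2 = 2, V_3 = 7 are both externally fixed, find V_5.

-4

Under do(V_2 = 2, V_3 = 7), each intervened variable's structural equation is replaced by its fixed value.
V_4 = min(V_2, V_1) - 4  [with V_2=2, V_1=6]  = -2
V_5 = -V_1 + V_4 + 2*V_2  [with V_1=6, V_4=-2, V_2=2]  = -4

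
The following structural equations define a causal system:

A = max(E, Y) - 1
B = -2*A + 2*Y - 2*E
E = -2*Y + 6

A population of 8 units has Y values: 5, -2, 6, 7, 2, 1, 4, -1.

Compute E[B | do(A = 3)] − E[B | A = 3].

Every unit gets A=3 under the intervention. B values become 12, -30, 18, 24, -6, -12, 6, -24; E[B|do(A=3)] = -1.5.
E[B|A=3] averages over only the 2 units with A=3 (Y = 1, 4): B = -12, 6, mean -3.
Difference = -1.5 − (-3) = 1.5.

1.5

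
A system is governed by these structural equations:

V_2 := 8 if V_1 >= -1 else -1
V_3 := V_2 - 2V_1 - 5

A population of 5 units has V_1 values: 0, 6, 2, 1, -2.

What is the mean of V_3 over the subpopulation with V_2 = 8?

Observing V_2=8 restricts to units where V_2's equation naturally yields 8: V_1 ∈ {0, 6, 2, 1}. In that subpopulation V_3 = 3, -9, -1, 1, mean -1.5.

-1.5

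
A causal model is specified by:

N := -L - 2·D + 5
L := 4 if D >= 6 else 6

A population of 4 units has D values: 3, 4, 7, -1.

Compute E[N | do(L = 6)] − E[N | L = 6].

Under do(L=6), L's equation is replaced by L=6 for every unit. Per-unit N: -7, -9, -15, 1. Mean = -7.5.
Observing L=6 restricts to units where L's equation naturally yields 6: D ∈ {3, 4, -1}. In that subpopulation N = -7, -9, 1, mean -5.
Difference = -7.5 − (-5) = -2.5.

-2.5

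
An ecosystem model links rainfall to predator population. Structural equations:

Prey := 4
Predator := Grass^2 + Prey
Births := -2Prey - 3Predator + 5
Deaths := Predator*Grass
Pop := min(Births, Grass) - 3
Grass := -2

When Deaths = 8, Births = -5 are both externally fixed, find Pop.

Setting Deaths = 8, Births = -5 by intervention discards those variables' equations.
Pop = min(Births, Grass) - 3  [with Births=-5, Grass=-2]  = -8

-8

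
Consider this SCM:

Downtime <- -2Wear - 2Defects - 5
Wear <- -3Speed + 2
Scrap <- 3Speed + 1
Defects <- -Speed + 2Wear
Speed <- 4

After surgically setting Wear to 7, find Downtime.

-39

do(Wear=7) replaces the equation Wear <- -3Speed + 2 with the constant Wear = 7.
Defects = -Speed + 2Wear  [with Speed=4, Wear=7]  = 10
Downtime = -2Wear - 2Defects - 5  [with Wear=7, Defects=10]  = -39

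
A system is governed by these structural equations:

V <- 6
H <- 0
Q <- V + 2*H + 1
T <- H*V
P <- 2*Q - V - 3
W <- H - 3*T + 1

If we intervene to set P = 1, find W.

1

The intervention breaks the incoming arrows to P: P <- 2*Q - V - 3 no longer applies, and P = 1.
Since W is not a descendant of the intervened variable, it is unaffected.
T = H*V  [with H=0, V=6]  = 0
W = H - 3*T + 1  [with H=0, T=0]  = 1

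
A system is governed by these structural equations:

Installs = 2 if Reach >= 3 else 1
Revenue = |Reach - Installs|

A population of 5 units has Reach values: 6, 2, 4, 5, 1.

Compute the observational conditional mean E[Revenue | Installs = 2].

Conditioning on Installs=2 selects the 3 unit(s) with Reach ∈ {6, 4, 5}. Their Revenue values: 4, 2, 3. Mean = 3.

3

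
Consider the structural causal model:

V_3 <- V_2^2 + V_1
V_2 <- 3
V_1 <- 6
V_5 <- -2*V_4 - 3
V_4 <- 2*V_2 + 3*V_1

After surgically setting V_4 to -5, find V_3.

15

Under do(V_4=-5), the mechanism V_4 <- 2*V_2 + 3*V_1 is discarded; V_4 is fixed at -5.
Since V_3 is not a descendant of the intervened variable, it is unaffected.
V_3 = V_2^2 + V_1  [with V_2=3, V_1=6]  = 15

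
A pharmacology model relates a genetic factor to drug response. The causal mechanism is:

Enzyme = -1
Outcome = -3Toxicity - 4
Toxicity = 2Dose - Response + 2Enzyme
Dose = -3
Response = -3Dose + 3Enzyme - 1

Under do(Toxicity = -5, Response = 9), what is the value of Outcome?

11

The joint intervention fixes Toxicity = -5, Response = 9, removing each variable's own equation.
Outcome = -3Toxicity - 4  [with Toxicity=-5]  = 11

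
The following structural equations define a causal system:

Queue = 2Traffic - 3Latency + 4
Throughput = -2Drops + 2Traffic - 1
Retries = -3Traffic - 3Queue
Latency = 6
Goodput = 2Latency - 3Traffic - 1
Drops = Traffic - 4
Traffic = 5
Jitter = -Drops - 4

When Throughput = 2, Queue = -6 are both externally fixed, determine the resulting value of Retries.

3

Under do(Throughput = 2, Queue = -6), each intervened variable's structural equation is replaced by its fixed value.
Retries = -3Traffic - 3Queue  [with Traffic=5, Queue=-6]  = 3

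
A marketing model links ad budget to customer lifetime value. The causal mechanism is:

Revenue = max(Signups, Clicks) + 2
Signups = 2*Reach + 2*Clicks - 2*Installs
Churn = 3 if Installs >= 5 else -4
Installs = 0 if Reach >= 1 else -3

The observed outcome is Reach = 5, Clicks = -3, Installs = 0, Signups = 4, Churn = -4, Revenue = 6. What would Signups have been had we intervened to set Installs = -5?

The intervention breaks the incoming arrows to Installs: Installs = 0 if Reach >= 1 else -3 no longer applies, and Installs = -5.
Signups = 2*Reach + 2*Clicks - 2*Installs  [with Reach=5, Clicks=-3, Installs=-5]  = 14

14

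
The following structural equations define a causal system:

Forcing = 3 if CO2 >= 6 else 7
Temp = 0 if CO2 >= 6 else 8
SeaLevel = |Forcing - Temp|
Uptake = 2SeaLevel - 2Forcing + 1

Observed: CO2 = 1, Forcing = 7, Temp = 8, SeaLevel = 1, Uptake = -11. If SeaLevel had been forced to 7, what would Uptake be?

Intervening sets SeaLevel = 7 and removes its equation (SeaLevel = |Forcing - Temp|).
Forcing = 3 if CO2 >= 6 else 7  [with CO2=1]  = 7
Uptake = 2SeaLevel - 2Forcing + 1  [with SeaLevel=7, Forcing=7]  = 1

1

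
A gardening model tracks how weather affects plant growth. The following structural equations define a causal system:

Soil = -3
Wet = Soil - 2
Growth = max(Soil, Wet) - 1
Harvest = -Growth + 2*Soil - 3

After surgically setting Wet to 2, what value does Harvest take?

Under do(Wet=2), the mechanism Wet = Soil - 2 is discarded; Wet is fixed at 2.
Growth = max(Soil, Wet) - 1  [with Soil=-3, Wet=2]  = 1
Harvest = -Growth + 2*Soil - 3  [with Growth=1, Soil=-3]  = -10

-10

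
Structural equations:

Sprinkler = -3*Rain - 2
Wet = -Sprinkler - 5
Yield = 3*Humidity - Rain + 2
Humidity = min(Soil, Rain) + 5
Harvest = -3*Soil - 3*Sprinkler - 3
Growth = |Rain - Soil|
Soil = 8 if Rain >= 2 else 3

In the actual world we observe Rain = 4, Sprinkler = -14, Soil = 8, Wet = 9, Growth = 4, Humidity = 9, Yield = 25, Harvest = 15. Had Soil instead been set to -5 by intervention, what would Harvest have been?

54

The intervention breaks the incoming arrows to Soil: Soil = 8 if Rain >= 2 else 3 no longer applies, and Soil = -5.
Sprinkler = -3*Rain - 2  [with Rain=4]  = -14
Harvest = -3*Soil - 3*Sprinkler - 3  [with Soil=-5, Sprinkler=-14]  = 54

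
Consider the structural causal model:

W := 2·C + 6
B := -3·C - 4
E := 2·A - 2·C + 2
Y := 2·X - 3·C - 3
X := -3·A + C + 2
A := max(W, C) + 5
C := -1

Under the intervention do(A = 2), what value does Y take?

The intervention breaks the incoming arrows to A: A := max(W, C) + 5 no longer applies, and A = 2.
X = -3·A + C + 2  [with A=2, C=-1]  = -5
Y = 2·X - 3·C - 3  [with X=-5, C=-1]  = -10

-10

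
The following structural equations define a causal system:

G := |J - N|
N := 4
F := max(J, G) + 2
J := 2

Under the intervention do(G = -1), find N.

4

Under do(G=-1), the mechanism G := |J - N| is discarded; G is fixed at -1.
N is not downstream of the intervention, so its value is determined by the original equations.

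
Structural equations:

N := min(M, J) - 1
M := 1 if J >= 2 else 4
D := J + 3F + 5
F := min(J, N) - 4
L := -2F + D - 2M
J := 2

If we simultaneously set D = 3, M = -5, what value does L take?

33

The joint intervention fixes D = 3, M = -5, removing each variable's own equation.
N = min(M, J) - 1  [with M=-5, J=2]  = -6
F = min(J, N) - 4  [with J=2, N=-6]  = -10
L = -2F + D - 2M  [with F=-10, D=3, M=-5]  = 33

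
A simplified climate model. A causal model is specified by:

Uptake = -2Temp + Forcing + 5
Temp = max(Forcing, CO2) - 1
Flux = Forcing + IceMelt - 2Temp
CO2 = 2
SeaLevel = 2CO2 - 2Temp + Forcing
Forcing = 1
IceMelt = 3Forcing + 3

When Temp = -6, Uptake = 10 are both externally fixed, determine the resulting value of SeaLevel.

Setting Temp = -6, Uptake = 10 by intervention discards those variables' equations.
SeaLevel = 2CO2 - 2Temp + Forcing  [with CO2=2, Temp=-6, Forcing=1]  = 17

17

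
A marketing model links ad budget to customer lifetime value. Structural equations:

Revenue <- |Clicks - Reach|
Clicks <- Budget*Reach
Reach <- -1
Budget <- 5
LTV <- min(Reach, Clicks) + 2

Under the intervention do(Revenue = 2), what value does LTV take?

-3

Intervening sets Revenue = 2 and removes its equation (Revenue <- |Clicks - Reach|).
No directed path runs from Revenue to LTV, so LTV keeps its natural value.
Clicks = Budget*Reach  [with Budget=5, Reach=-1]  = -5
LTV = min(Reach, Clicks) + 2  [with Reach=-1, Clicks=-5]  = -3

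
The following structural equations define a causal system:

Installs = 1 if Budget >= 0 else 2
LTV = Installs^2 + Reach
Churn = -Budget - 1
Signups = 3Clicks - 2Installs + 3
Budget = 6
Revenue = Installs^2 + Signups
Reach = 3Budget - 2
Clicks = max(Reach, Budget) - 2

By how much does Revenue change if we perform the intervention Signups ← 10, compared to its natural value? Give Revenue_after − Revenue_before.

Under do(Signups=10), the mechanism Signups = 3Clicks - 2Installs + 3 is discarded; Signups is fixed at 10.
Installs = 1 if Budget >= 0 else 2  [with Budget=6]  = 1
Revenue = Installs^2 + Signups  [with Installs=1, Signups=10]  = 11
Without intervention: Reach = 3Budget - 2  [with Budget=6]  = 16; Clicks = max(Reach, Budget) - 2  [with Reach=16, Budget=6]  = 14; Installs = 1 if Budget >= 0 else 2  [with Budget=6]  = 1; Signups = 3Clicks - 2Installs + 3  [with Clicks=14, Installs=1]  = 43; Revenue = Installs^2 + Signups  [with Installs=1, Signups=43]  = 44.
Change = 11 − 44 = -33.

-33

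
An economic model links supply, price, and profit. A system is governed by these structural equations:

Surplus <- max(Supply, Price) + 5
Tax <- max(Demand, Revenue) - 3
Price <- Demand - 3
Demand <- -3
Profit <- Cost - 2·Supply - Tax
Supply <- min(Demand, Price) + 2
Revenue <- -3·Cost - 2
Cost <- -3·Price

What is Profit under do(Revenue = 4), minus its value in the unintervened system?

-7

Under do(Revenue=4), the mechanism Revenue <- -3·Cost - 2 is discarded; Revenue is fixed at 4.
Price = Demand - 3  [with Demand=-3]  = -6
Supply = min(Demand, Price) + 2  [with Demand=-3, Price=-6]  = -4
Cost = -3·Price  [with Price=-6]  = 18
Tax = max(Demand, Revenue) - 3  [with Demand=-3, Revenue=4]  = 1
Profit = Cost - 2·Supply - Tax  [with Cost=18, Supply=-4, Tax=1]  = 25
Without intervention: Price = Demand - 3  [with Demand=-3]  = -6; Supply = min(Demand, Price) + 2  [with Demand=-3, Price=-6]  = -4; Cost = -3·Price  [with Price=-6]  = 18; Revenue = -3·Cost - 2  [with Cost=18]  = -56; Tax = max(Demand, Revenue) - 3  [with Demand=-3, Revenue=-56]  = -6; Profit = Cost - 2·Supply - Tax  [with Cost=18, Supply=-4, Tax=-6]  = 32.
Change = 25 − 32 = -7.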